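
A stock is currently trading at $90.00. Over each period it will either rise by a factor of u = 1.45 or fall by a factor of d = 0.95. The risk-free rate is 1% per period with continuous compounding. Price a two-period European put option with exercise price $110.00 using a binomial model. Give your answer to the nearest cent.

$21.84

Risk-neutral probability p = (e^0.01 − 0.95)/(1.45 − 0.95) = 0.0601/0.5000 = 0.1201
Terminal stock prices: S_uu = 189.2, S_ud = 124, S_dd = 81.22
Terminal payoffs (K − S): max(-79.22, 0) = 0, max(-13.97, 0) = 0, max(28.78, 0) = 28.78
Node u (S = 130.5): V_u = e^(−0.01)·[0.1201·0.0000 + 0.8799·0.0000] = 0.0000
Node d (S = 85.5): V_d = e^(−0.01)·[0.1201·0.0000 + 0.8799·28.7750] = 25.0672
Node 0 (S = 90): V_0 = e^(−0.01)·[0.1201·0.0000 + 0.8799·25.0672] = 21.8371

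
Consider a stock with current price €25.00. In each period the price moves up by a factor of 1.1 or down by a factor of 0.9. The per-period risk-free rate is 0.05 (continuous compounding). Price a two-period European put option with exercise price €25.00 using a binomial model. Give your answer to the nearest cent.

Risk-neutral probability p = (e^0.05 − 0.9)/(1.1 − 0.9) = 0.1513/0.2000 = 0.7564
Terminal stock prices: S_uu = 30.25, S_ud = 24.75, S_dd = 20.25
Terminal payoffs (K − S): max(-5.25, 0) = 0, max(0.25, 0) = 0.25, max(4.75, 0) = 4.75
Node u (S = 27.5): V_u = e^(−0.05)·[0.7564·0.0000 + 0.2436·0.2500] = 0.0579
Node d (S = 22.5): V_d = e^(−0.05)·[0.7564·0.2500 + 0.2436·4.7500] = 1.2807
Node 0 (S = 25): V_0 = e^(−0.05)·[0.7564·0.0579 + 0.2436·1.2807] = 0.3385

€0.34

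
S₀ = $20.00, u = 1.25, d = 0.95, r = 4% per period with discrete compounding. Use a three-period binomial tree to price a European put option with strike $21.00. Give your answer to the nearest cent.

$1.17

Risk-neutral probability p = (1 + 0.04 − 0.95)/(1.25 − 0.95) = 0.0900/0.3000 = 0.3000
Terminal stock prices: S_uuu = 39.06, S_uud = 29.69, S_udd = 22.56, S_ddd = 17.15
Terminal payoffs (K − S): max(-18.06, 0) = 0, max(-8.688, 0) = 0, max(-1.562, 0) = 0, max(3.853, 0) = 3.853
Node uu (S = 31.25): V_uu = 1/1.04·[0.3000·0.0000 + 0.7000·0.0000] = 0.0000
Node ud (S = 23.75): V_ud = 1/1.04·[0.3000·0.0000 + 0.7000·0.0000] = 0.0000
Node dd (S = 18.05): V_dd = 1/1.04·[0.3000·0.0000 + 0.7000·3.8525] = 2.5930
Node u (S = 25): V_u = 1/1.04·[0.3000·0.0000 + 0.7000·0.0000] = 0.0000
Node d (S = 19): V_d = 1/1.04·[0.3000·0.0000 + 0.7000·2.5930] = 1.7453
Node 0 (S = 20): V_0 = 1/1.04·[0.3000·0.0000 + 0.7000·1.7453] = 1.1747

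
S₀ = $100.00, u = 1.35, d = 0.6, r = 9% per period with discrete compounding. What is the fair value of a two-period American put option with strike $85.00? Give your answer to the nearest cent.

Risk-neutral probability p = (1 + 0.09 − 0.6)/(1.35 − 0.6) = 0.4900/0.7500 = 0.6533
Terminal stock prices: S_uu = 182.3, S_ud = 81, S_dd = 36
Terminal payoffs (K − S): max(-97.25, 0) = 0, max(4, 0) = 4, max(49, 0) = 49
Node u (S = 135): continuation = 1/1.09·[0.6533·0.0000 + 0.3467·4.0000] = 1.2722; exercise value = 0.0000 ≤ continuation, so V_u = 1.2722
Node d (S = 60): continuation = 1/1.09·[0.6533·4.0000 + 0.3467·49.0000] = 17.9817; exercise value = 25.0000 > continuation, so V_d = 25.0000 (exercise)
Node 0 (S = 100): continuation = 1/1.09·[0.6533·1.2722 + 0.3467·25.0000] = 8.7136; exercise value = 0.0000 ≤ continuation, so V_0 = 8.7136

$8.71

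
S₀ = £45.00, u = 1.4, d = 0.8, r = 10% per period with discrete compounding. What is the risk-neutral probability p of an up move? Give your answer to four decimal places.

p = 0.5000

Risk-neutral probability p = (1 + 0.1 − 0.8)/(1.4 − 0.8) = 0.3000/0.6000 = 0.5000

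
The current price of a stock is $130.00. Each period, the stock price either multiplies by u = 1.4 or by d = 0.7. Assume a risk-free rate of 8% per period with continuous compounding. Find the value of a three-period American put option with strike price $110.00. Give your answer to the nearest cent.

Risk-neutral probability p = (e^0.08 − 0.7)/(1.4 − 0.7) = 0.3833/0.7000 = 0.5476
Terminal stock prices: S_uuu = 356.7, S_uud = 178.4, S_udd = 89.18, S_ddd = 44.59
Terminal payoffs (K − S): max(-246.7, 0) = 0, max(-68.36, 0) = 0, max(20.82, 0) = 20.82, max(65.41, 0) = 65.41
Node uu (S = 254.8): continuation = e^(−0.08)·[0.5476·0.0000 + 0.4524·0.0000] = 0.0000; exercise value = 0.0000 ≤ continuation, so V_uu = 0.0000
Node ud (S = 127.4): continuation = e^(−0.08)·[0.5476·0.0000 + 0.4524·20.8200] = 8.6957; exercise value = 0.0000 ≤ continuation, so V_ud = 8.6957
Node dd (S = 63.7): continuation = e^(−0.08)·[0.5476·20.8200 + 0.4524·65.4100] = 37.8428; exercise value = 46.3000 > continuation, so V_dd = 46.3000 (exercise)
Node u (S = 182): continuation = e^(−0.08)·[0.5476·0.0000 + 0.4524·8.6957] = 3.6319; exercise value = 0.0000 ≤ continuation, so V_u = 3.6319
Node d (S = 91): continuation = e^(−0.08)·[0.5476·8.6957 + 0.4524·46.3000] = 23.7330; exercise value = 19.0000 ≤ continuation, so V_d = 23.7330
Node 0 (S = 130): continuation = e^(−0.08)·[0.5476·3.6319 + 0.4524·23.7330] = 11.7481; exercise value = 0.0000 ≤ continuation, so V_0 = 11.7481

$11.75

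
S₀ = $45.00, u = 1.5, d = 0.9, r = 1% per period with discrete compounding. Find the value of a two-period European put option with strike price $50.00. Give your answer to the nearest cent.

Risk-neutral probability p = (1 + 0.01 − 0.9)/(1.5 − 0.9) = 0.1100/0.6000 = 0.1833
Terminal stock prices: S_uu = 101.2, S_ud = 60.75, S_dd = 36.45
Terminal payoffs (K − S): max(-51.25, 0) = 0, max(-10.75, 0) = 0, max(13.55, 0) = 13.55
Node u (S = 67.5): V_u = 1/1.01·[0.1833·0.0000 + 0.8167·0.0000] = 0.0000
Node d (S = 40.5): V_d = 1/1.01·[0.1833·0.0000 + 0.8167·13.5500] = 10.9563
Node 0 (S = 45): V_0 = 1/1.01·[0.1833·0.0000 + 0.8167·10.9563] = 8.8590

$8.86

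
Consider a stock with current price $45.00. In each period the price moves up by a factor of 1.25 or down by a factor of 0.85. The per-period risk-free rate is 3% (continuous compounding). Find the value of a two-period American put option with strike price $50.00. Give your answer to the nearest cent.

Risk-neutral probability p = (e^0.03 − 0.85)/(1.25 − 0.85) = 0.1805/0.4000 = 0.4511
Terminal stock prices: S_uu = 70.31, S_ud = 47.81, S_dd = 32.51
Terminal payoffs (K − S): max(-20.31, 0) = 0, max(2.188, 0) = 2.188, max(17.49, 0) = 17.49
Node u (S = 56.25): continuation = e^(−0.03)·[0.4511·0.0000 + 0.5489·2.1875] = 1.1652; exercise value = 0.0000 ≤ continuation, so V_u = 1.1652
Node d (S = 38.25): continuation = e^(−0.03)·[0.4511·2.1875 + 0.5489·17.4875] = 10.2723; exercise value = 11.7500 > continuation, so V_d = 11.7500 (exercise)
Node 0 (S = 45): continuation = e^(−0.03)·[0.4511·1.1652 + 0.5489·11.7500] = 6.7687; exercise value = 5.0000 ≤ continuation, so V_0 = 6.7687

$6.77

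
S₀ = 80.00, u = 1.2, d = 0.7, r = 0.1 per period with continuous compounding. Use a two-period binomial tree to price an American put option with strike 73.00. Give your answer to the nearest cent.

Risk-neutral probability p = (e^0.1 − 0.7)/(1.2 − 0.7) = 0.4052/0.5000 = 0.8103
Terminal stock prices: S_uu = 115.2, S_ud = 67.2, S_dd = 39.2
Terminal payoffs (K − S): max(-42.2, 0) = 0, max(5.8, 0) = 5.8, max(33.8, 0) = 33.8
Node u (S = 96): continuation = e^(−0.1)·[0.8103·0.0000 + 0.1897·5.8000] = 0.9953; exercise value = 0.0000 ≤ continuation, so V_u = 0.9953
Node d (S = 56): continuation = e^(−0.1)·[0.8103·5.8000 + 0.1897·33.8000] = 10.0531; exercise value = 17.0000 > continuation, so V_d = 17.0000 (exercise)
Node 0 (S = 80): continuation = e^(−0.1)·[0.8103·0.9953 + 0.1897·17.0000] = 3.6472; exercise value = 0.0000 ≤ continuation, so V_0 = 3.6472

3.65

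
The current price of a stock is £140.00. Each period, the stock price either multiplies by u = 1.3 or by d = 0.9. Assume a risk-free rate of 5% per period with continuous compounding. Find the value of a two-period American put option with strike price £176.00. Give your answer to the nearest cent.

Risk-neutral probability p = (e^0.05 − 0.9)/(1.3 − 0.9) = 0.1513/0.4000 = 0.3782
Terminal stock prices: S_uu = 236.6, S_ud = 163.8, S_dd = 113.4
Terminal payoffs (K − S): max(-60.6, 0) = 0, max(12.2, 0) = 12.2, max(62.6, 0) = 62.6
Node u (S = 182): continuation = e^(−0.05)·[0.3782·0.0000 + 0.6218·12.2000] = 7.2162; exercise value = 0.0000 ≤ continuation, so V_u = 7.2162
Node d (S = 126): continuation = e^(−0.05)·[0.3782·12.2000 + 0.6218·62.6000] = 41.4164; exercise value = 50.0000 > continuation, so V_d = 50.0000 (exercise)
Node 0 (S = 140): continuation = e^(−0.05)·[0.3782·7.2162 + 0.6218·50.0000] = 32.1707; exercise value = 36.0000 > continuation, so V_0 = 36.0000 (exercise)

£36.00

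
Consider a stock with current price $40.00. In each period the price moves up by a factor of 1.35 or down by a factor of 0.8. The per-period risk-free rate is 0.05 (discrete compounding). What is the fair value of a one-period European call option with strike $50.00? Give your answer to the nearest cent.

Risk-neutral probability p = (1 + 0.05 − 0.8)/(1.35 − 0.8) = 0.2500/0.5500 = 0.4545
Terminal stock prices: S_u = 54, S_d = 32
Terminal payoffs (S − K): max(4, 0) = 4, max(-18, 0) = 0
Node 0 (S = 40): V_0 = 1/1.05·[0.4545·4.0000 + 0.5455·0.0000] = 1.7316

$1.73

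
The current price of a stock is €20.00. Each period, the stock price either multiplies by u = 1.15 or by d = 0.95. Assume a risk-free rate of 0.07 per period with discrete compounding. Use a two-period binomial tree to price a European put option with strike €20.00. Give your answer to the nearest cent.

Risk-neutral probability p = (1 + 0.07 − 0.95)/(1.15 − 0.95) = 0.1200/0.2000 = 0.6000
Terminal stock prices: S_uu = 26.45, S_ud = 21.85, S_dd = 18.05
Terminal payoffs (K − S): max(-6.45, 0) = 0, max(-1.85, 0) = 0, max(1.95, 0) = 1.95
Node u (S = 23): V_u = 1/1.07·[0.6000·0.0000 + 0.4000·0.0000] = 0.0000
Node d (S = 19): V_d = 1/1.07·[0.6000·0.0000 + 0.4000·1.9500] = 0.7290
Node 0 (S = 20): V_0 = 1/1.07·[0.6000·0.0000 + 0.4000·0.7290] = 0.2725

€0.27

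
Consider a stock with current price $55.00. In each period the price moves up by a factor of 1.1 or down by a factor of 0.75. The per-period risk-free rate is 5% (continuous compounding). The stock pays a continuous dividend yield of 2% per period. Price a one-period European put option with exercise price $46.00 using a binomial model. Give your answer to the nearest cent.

$0.90

Per-period risk-free factor R = e^0.05 = 1.0513; dividend-adjusted growth = e^(0.05−0.02) = 1.0305.
Risk-neutral probability p = (1.0305 − 0.75)/(1.1 − 0.75) = 0.2805/0.3500 = 0.8013
Terminal stock prices: S_u = 60.5, S_d = 41.25
Terminal payoffs (K − S): max(-14.5, 0) = 0, max(4.75, 0) = 4.75
Node 0 (S = 55): V_0 = e^(−0.05)·[0.8013·0.0000 + 0.1987·4.7500] = 0.8978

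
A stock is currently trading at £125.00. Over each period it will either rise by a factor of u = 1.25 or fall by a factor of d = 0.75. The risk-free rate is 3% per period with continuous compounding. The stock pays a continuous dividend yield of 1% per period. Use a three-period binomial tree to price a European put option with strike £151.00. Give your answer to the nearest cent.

Per-period risk-free factor R = e^0.03 = 1.0305; dividend-adjusted growth = e^(0.03−0.01) = 1.0202.
Risk-neutral probability p = (1.0202 − 0.75)/(1.25 − 0.75) = 0.2702/0.5000 = 0.5404
Terminal stock prices: S_uuu = 244.1, S_uud = 146.5, S_udd = 87.89, S_ddd = 52.73
Terminal payoffs (K − S): max(-93.14, 0) = 0, max(4.516, 0) = 4.516, max(63.11, 0) = 63.11, max(98.27, 0) = 98.27
Node uu (S = 195.3): V_uu = e^(−0.03)·[0.5404·0.0000 + 0.4596·4.5156] = 2.0140
Node ud (S = 117.2): V_ud = e^(−0.03)·[0.5404·4.5156 + 0.4596·63.1094] = 30.5158
Node dd (S = 70.31): V_dd = e^(−0.03)·[0.5404·63.1094 + 0.4596·98.2656] = 76.9244
Node u (S = 156.2): V_u = e^(−0.03)·[0.5404·2.0140 + 0.4596·30.5158] = 14.6667
Node d (S = 93.75): V_d = e^(−0.03)·[0.5404·30.5158 + 0.4596·76.9244] = 50.3128
Node 0 (S = 125): V_0 = e^(−0.03)·[0.5404·14.6667 + 0.4596·50.3128] = 30.1319

£30.13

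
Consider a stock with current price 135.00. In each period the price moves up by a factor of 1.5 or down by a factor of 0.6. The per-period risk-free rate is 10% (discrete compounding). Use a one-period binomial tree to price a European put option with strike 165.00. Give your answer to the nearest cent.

Risk-neutral probability p = (1 + 0.1 − 0.6)/(1.5 − 0.6) = 0.5000/0.9000 = 0.5556
Terminal stock prices: S_u = 202.5, S_d = 81
Terminal payoffs (K − S): max(-37.5, 0) = 0, max(84, 0) = 84
Node 0 (S = 135): V_0 = 1/1.1·[0.5556·0.0000 + 0.4444·84.0000] = 33.9394

33.94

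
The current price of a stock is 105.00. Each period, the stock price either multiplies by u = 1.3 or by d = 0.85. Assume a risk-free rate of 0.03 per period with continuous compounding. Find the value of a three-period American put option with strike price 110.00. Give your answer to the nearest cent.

14.53

Risk-neutral probability p = (e^0.03 − 0.85)/(1.3 − 0.85) = 0.1805/0.4500 = 0.4010
Terminal stock prices: S_uuu = 230.7, S_uud = 150.8, S_udd = 98.62, S_ddd = 64.48
Terminal payoffs (K − S): max(-120.7, 0) = 0, max(-40.83, 0) = 0, max(11.38, 0) = 11.38, max(45.52, 0) = 45.52
Node uu (S = 177.5): continuation = e^(−0.03)·[0.4010·0.0000 + 0.5990·0.0000] = 0.0000; exercise value = 0.0000 ≤ continuation, so V_uu = 0.0000
Node ud (S = 116): continuation = e^(−0.03)·[0.4010·0.0000 + 0.5990·11.3788] = 6.6143; exercise value = 0.0000 ≤ continuation, so V_ud = 6.6143
Node dd (S = 75.86): continuation = e^(−0.03)·[0.4010·11.3788 + 0.5990·45.5169] = 30.8865; exercise value = 34.1375 > continuation, so V_dd = 34.1375 (exercise)
Node u (S = 136.5): continuation = e^(−0.03)·[0.4010·0.0000 + 0.5990·6.6143] = 3.8448; exercise value = 0.0000 ≤ continuation, so V_u = 3.8448
Node d (S = 89.25): continuation = e^(−0.03)·[0.4010·6.6143 + 0.5990·34.1375] = 22.4177; exercise value = 20.7500 ≤ continuation, so V_d = 22.4177
Node 0 (S = 105): continuation = e^(−0.03)·[0.4010·3.8448 + 0.5990·22.4177] = 14.5274; exercise value = 5.0000 ≤ continuation, so V_0 = 14.5274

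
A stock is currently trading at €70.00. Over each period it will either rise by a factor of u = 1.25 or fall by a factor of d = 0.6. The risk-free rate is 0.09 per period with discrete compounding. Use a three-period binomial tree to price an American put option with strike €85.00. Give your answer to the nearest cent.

€16.88

Risk-neutral probability p = (1 + 0.09 − 0.6)/(1.25 − 0.6) = 0.4900/0.6500 = 0.7538
Terminal stock prices: S_uuu = 136.7, S_uud = 65.62, S_udd = 31.5, S_ddd = 15.12
Terminal payoffs (K − S): max(-51.72, 0) = 0, max(19.38, 0) = 19.38, max(53.5, 0) = 53.5, max(69.88, 0) = 69.88
Node uu (S = 109.4): continuation = 1/1.09·[0.7538·0.0000 + 0.2462·19.3750] = 4.3754; exercise value = 0.0000 ≤ continuation, so V_uu = 4.3754
Node ud (S = 52.5): continuation = 1/1.09·[0.7538·19.3750 + 0.2462·53.5000] = 25.4817; exercise value = 32.5000 > continuation, so V_ud = 32.5000 (exercise)
Node dd (S = 25.2): continuation = 1/1.09·[0.7538·53.5000 + 0.2462·69.8800] = 52.7817; exercise value = 59.8000 > continuation, so V_dd = 59.8000 (exercise)
Node u (S = 87.5): continuation = 1/1.09·[0.7538·4.3754 + 0.2462·32.5000] = 10.3655; exercise value = 0.0000 ≤ continuation, so V_u = 10.3655
Node d (S = 42): continuation = 1/1.09·[0.7538·32.5000 + 0.2462·59.8000] = 35.9817; exercise value = 43.0000 > continuation, so V_d = 43.0000 (exercise)
Node 0 (S = 70): continuation = 1/1.09·[0.7538·10.3655 + 0.2462·43.0000] = 16.8795; exercise value = 15.0000 ≤ continuation, so V_0 = 16.8795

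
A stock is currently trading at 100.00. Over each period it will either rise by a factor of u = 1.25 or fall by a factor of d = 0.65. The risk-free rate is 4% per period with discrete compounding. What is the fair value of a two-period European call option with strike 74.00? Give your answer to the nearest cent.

35.18

Risk-neutral probability p = (1 + 0.04 − 0.65)/(1.25 − 0.65) = 0.3900/0.6000 = 0.6500
Terminal stock prices: S_uu = 156.2, S_ud = 81.25, S_dd = 42.25
Terminal payoffs (S − K): max(82.25, 0) = 82.25, max(7.25, 0) = 7.25, max(-31.75, 0) = 0
Node u (S = 125): V_u = 1/1.04·[0.6500·82.2500 + 0.3500·7.2500] = 53.8462
Node d (S = 65): V_d = 1/1.04·[0.6500·7.2500 + 0.3500·0.0000] = 4.5312
Node 0 (S = 100): V_0 = 1/1.04·[0.6500·53.8462 + 0.3500·4.5312] = 35.1788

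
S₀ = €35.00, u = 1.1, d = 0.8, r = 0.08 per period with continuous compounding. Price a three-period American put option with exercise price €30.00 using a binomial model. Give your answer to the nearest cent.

€0.12

Risk-neutral probability p = (e^0.08 − 0.8)/(1.1 − 0.8) = 0.2833/0.3000 = 0.9443
Terminal stock prices: S_uuu = 46.59, S_uud = 33.88, S_udd = 24.64, S_ddd = 17.92
Terminal payoffs (K − S): max(-16.59, 0) = 0, max(-3.88, 0) = 0, max(5.36, 0) = 5.36, max(12.08, 0) = 12.08
Node uu (S = 42.35): continuation = e^(−0.08)·[0.9443·0.0000 + 0.0557·0.0000] = 0.0000; exercise value = 0.0000 ≤ continuation, so V_uu = 0.0000
Node ud (S = 30.8): continuation = e^(−0.08)·[0.9443·0.0000 + 0.0557·5.3600] = 0.2756; exercise value = 0.0000 ≤ continuation, so V_ud = 0.2756
Node dd (S = 22.4): continuation = e^(−0.08)·[0.9443·5.3600 + 0.0557·12.0800] = 5.2935; exercise value = 7.6000 > continuation, so V_dd = 7.6000 (exercise)
Node u (S = 38.5): continuation = e^(−0.08)·[0.9443·0.0000 + 0.0557·0.2756] = 0.0142; exercise value = 0.0000 ≤ continuation, so V_u = 0.0142
Node d (S = 28): continuation = e^(−0.08)·[0.9443·0.2756 + 0.0557·7.6000] = 0.6311; exercise value = 2.0000 > continuation, so V_d = 2.0000 (exercise)
Node 0 (S = 35): continuation = e^(−0.08)·[0.9443·0.0142 + 0.0557·2.0000] = 0.1152; exercise value = 0.0000 ≤ continuation, so V_0 = 0.1152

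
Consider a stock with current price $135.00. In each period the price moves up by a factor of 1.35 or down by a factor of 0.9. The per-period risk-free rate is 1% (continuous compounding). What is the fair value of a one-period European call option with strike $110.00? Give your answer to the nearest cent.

Risk-neutral probability p = (e^0.01 − 0.9)/(1.35 − 0.9) = 0.1101/0.4500 = 0.2446
Terminal stock prices: S_u = 182.2, S_d = 121.5
Terminal payoffs (S − K): max(72.25, 0) = 72.25, max(11.5, 0) = 11.5
Node 0 (S = 135): V_0 = e^(−0.01)·[0.2446·72.2500 + 0.7554·11.5000] = 26.0945

$26.09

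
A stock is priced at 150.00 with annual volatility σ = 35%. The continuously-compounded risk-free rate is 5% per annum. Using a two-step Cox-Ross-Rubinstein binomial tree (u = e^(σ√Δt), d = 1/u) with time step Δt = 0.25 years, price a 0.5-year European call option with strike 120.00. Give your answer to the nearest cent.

36.56

CRR parameters: u = e^(σ√Δt) = e^(0.35·√0.25) = 1.1912, d = 1/u = 0.8395
Per-period rate: rΔt = 0.05·0.25 = 0.0125, so R = e^0.0125 = 1.0126
Risk-neutral probability p = (e^0.0125 − 0.8395)/(1.1912 − 0.8395) = 0.1731/0.3518 = 0.4921
Terminal stock prices: S_uu = 212.9, S_ud = 150, S_dd = 105.7
Terminal payoffs (S − K): max(92.86, 0) = 92.86, max(30, 0) = 30, max(-14.3, 0) = 0
Node u (S = 178.7): V_u = e^(−0.0125)·[0.4921·92.8601 + 0.5079·30.0000] = 60.1776
Node d (S = 125.9): V_d = e^(−0.0125)·[0.4921·30.0000 + 0.5079·0.0000] = 14.5801
Node 0 (S = 150): V_0 = e^(−0.0125)·[0.4921·60.1776 + 0.5079·14.5801] = 36.5595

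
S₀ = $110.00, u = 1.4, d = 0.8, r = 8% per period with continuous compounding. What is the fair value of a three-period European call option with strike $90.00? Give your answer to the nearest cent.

$43.10

Risk-neutral probability p = (e^0.08 − 0.8)/(1.4 − 0.8) = 0.2833/0.6000 = 0.4721
Terminal stock prices: S_uuu = 301.8, S_uud = 172.5, S_udd = 98.56, S_ddd = 56.32
Terminal payoffs (S − K): max(211.8, 0) = 211.8, max(82.48, 0) = 82.48, max(8.56, 0) = 8.56, max(-33.68, 0) = 0
Node uu (S = 215.6): V_uu = e^(−0.08)·[0.4721·211.8400 + 0.5279·82.4800] = 132.5195
Node ud (S = 123.2): V_ud = e^(−0.08)·[0.4721·82.4800 + 0.5279·8.5600] = 40.1195
Node dd (S = 70.4): V_dd = e^(−0.08)·[0.4721·8.5600 + 0.5279·0.0000] = 3.7308
Node u (S = 154): V_u = e^(−0.08)·[0.4721·132.5195 + 0.5279·40.1195] = 77.3071
Node d (S = 88): V_d = e^(−0.08)·[0.4721·40.1195 + 0.5279·3.7308] = 19.3038
Node 0 (S = 110): V_0 = e^(−0.08)·[0.4721·77.3071 + 0.5279·19.3038] = 43.1001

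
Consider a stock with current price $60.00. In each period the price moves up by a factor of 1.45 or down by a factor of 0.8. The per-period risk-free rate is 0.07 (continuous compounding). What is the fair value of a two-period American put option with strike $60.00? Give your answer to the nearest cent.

Risk-neutral probability p = (e^0.07 − 0.8)/(1.45 − 0.8) = 0.2725/0.6500 = 0.4192
Terminal stock prices: S_uu = 126.2, S_ud = 69.6, S_dd = 38.4
Terminal payoffs (K − S): max(-66.15, 0) = 0, max(-9.6, 0) = 0, max(21.6, 0) = 21.6
Node u (S = 87): continuation = e^(−0.07)·[0.4192·0.0000 + 0.5808·0.0000] = 0.0000; exercise value = 0.0000 ≤ continuation, so V_u = 0.0000
Node d (S = 48): continuation = e^(−0.07)·[0.4192·0.0000 + 0.5808·21.6000] = 11.6963; exercise value = 12.0000 > continuation, so V_d = 12.0000 (exercise)
Node 0 (S = 60): continuation = e^(−0.07)·[0.4192·0.0000 + 0.5808·12.0000] = 6.4979; exercise value = 0.0000 ≤ continuation, so V_0 = 6.4979

$6.50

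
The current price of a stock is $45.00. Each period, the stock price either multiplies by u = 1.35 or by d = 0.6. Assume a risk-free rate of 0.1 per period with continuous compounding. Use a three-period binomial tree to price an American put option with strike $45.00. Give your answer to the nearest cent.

$6.86

Risk-neutral probability p = (e^0.1 − 0.6)/(1.35 − 0.6) = 0.5052/0.7500 = 0.6736
Terminal stock prices: S_uuu = 110.7, S_uud = 49.21, S_udd = 21.87, S_ddd = 9.72
Terminal payoffs (K − S): max(-65.72, 0) = 0, max(-4.208, 0) = 0, max(23.13, 0) = 23.13, max(35.28, 0) = 35.28
Node uu (S = 82.01): continuation = e^(−0.1)·[0.6736·0.0000 + 0.3264·0.0000] = 0.0000; exercise value = 0.0000 ≤ continuation, so V_uu = 0.0000
Node ud (S = 36.45): continuation = e^(−0.1)·[0.6736·0.0000 + 0.3264·23.1300] = 6.8320; exercise value = 8.5500 > continuation, so V_ud = 8.5500 (exercise)
Node dd (S = 16.2): continuation = e^(−0.1)·[0.6736·23.1300 + 0.3264·35.2800] = 24.5177; exercise value = 28.8000 > continuation, so V_dd = 28.8000 (exercise)
Node u (S = 60.75): continuation = e^(−0.1)·[0.6736·0.0000 + 0.3264·8.5500] = 2.5254; exercise value = 0.0000 ≤ continuation, so V_u = 2.5254
Node d (S = 27): continuation = e^(−0.1)·[0.6736·8.5500 + 0.3264·28.8000] = 13.7177; exercise value = 18.0000 > continuation, so V_d = 18.0000 (exercise)
Node 0 (S = 45): continuation = e^(−0.1)·[0.6736·2.5254 + 0.3264·18.0000] = 6.8559; exercise value = 0.0000 ≤ continuation, so V_0 = 6.8559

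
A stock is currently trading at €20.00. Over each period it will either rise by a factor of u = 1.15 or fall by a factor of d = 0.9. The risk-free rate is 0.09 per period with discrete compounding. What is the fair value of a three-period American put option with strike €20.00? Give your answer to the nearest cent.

Risk-neutral probability p = (1 + 0.09 − 0.9)/(1.15 − 0.9) = 0.1900/0.2500 = 0.7600
Terminal stock prices: S_uuu = 30.42, S_uud = 23.8, S_udd = 18.63, S_ddd = 14.58
Terminal payoffs (K − S): max(-10.42, 0) = 0, max(-3.805, 0) = 0, max(1.37, 0) = 1.37, max(5.42, 0) = 5.42
Node uu (S = 26.45): continuation = 1/1.09·[0.7600·0.0000 + 0.2400·0.0000] = 0.0000; exercise value = 0.0000 ≤ continuation, so V_uu = 0.0000
Node ud (S = 20.7): continuation = 1/1.09·[0.7600·0.0000 + 0.2400·1.3700] = 0.3017; exercise value = 0.0000 ≤ continuation, so V_ud = 0.3017
Node dd (S = 16.2): continuation = 1/1.09·[0.7600·1.3700 + 0.2400·5.4200] = 2.1486; exercise value = 3.8000 > continuation, so V_dd = 3.8000 (exercise)
Node u (S = 23): continuation = 1/1.09·[0.7600·0.0000 + 0.2400·0.3017] = 0.0664; exercise value = 0.0000 ≤ continuation, so V_u = 0.0664
Node d (S = 18): continuation = 1/1.09·[0.7600·0.3017 + 0.2400·3.8000] = 1.0470; exercise value = 2.0000 > continuation, so V_d = 2.0000 (exercise)
Node 0 (S = 20): continuation = 1/1.09·[0.7600·0.0664 + 0.2400·2.0000] = 0.4867; exercise value = 0.0000 ≤ continuation, so V_0 = 0.4867

€0.49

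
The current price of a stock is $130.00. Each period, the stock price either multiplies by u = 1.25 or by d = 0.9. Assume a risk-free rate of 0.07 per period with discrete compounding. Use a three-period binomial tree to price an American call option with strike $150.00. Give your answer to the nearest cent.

Risk-neutral probability p = (1 + 0.07 − 0.9)/(1.25 − 0.9) = 0.1700/0.3500 = 0.4857
Terminal stock prices: S_uuu = 253.9, S_uud = 182.8, S_udd = 131.6, S_ddd = 94.77
Terminal payoffs (S − K): max(103.9, 0) = 103.9, max(32.81, 0) = 32.81, max(-18.38, 0) = 0, max(-55.23, 0) = 0
Node uu (S = 203.1): continuation = 1/1.07·[0.4857·103.9062 + 0.5143·32.8125] = 62.9381; exercise value = 53.1250 ≤ continuation, so V_uu = 62.9381
Node ud (S = 146.2): continuation = 1/1.07·[0.4857·32.8125 + 0.5143·0.0000] = 14.8949; exercise value = 0.0000 ≤ continuation, so V_ud = 14.8949
Node dd (S = 105.3): continuation = 1/1.07·[0.4857·0.0000 + 0.5143·0.0000] = 0.0000; exercise value = 0.0000 ≤ continuation, so V_dd = 0.0000
Node u (S = 162.5): continuation = 1/1.07·[0.4857·62.9381 + 0.5143·14.8949] = 35.7291; exercise value = 12.5000 ≤ continuation, so V_u = 35.7291
Node d (S = 117): continuation = 1/1.07·[0.4857·14.8949 + 0.5143·0.0000] = 6.7614; exercise value = 0.0000 ≤ continuation, so V_d = 6.7614
Node 0 (S = 130): continuation = 1/1.07·[0.4857·35.7291 + 0.5143·6.7614] = 19.4686; exercise value = 0.0000 ≤ continuation, so V_0 = 19.4686

$19.47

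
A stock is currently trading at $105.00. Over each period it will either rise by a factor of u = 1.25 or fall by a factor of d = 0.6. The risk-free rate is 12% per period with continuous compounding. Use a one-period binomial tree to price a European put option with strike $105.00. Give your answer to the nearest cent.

Risk-neutral probability p = (e^0.12 − 0.6)/(1.25 − 0.6) = 0.5275/0.6500 = 0.8115
Terminal stock prices: S_u = 131.2, S_d = 63
Terminal payoffs (K − S): max(-26.25, 0) = 0, max(42, 0) = 42
Node 0 (S = 105): V_0 = e^(−0.12)·[0.8115·0.0000 + 0.1885·42.0000] = 7.0205

$7.02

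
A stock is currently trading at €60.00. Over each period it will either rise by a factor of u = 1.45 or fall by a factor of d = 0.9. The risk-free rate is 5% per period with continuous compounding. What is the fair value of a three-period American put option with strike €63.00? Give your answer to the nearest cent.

Risk-neutral probability p = (e^0.05 − 0.9)/(1.45 − 0.9) = 0.1513/0.5500 = 0.2750
Terminal stock prices: S_uuu = 182.9, S_uud = 113.5, S_udd = 70.47, S_ddd = 43.74
Terminal payoffs (K − S): max(-119.9, 0) = 0, max(-50.54, 0) = 0, max(-7.47, 0) = 0, max(19.26, 0) = 19.26
Node uu (S = 126.2): continuation = e^(−0.05)·[0.2750·0.0000 + 0.7250·0.0000] = 0.0000; exercise value = 0.0000 ≤ continuation, so V_uu = 0.0000
Node ud (S = 78.3): continuation = e^(−0.05)·[0.2750·0.0000 + 0.7250·0.0000] = 0.0000; exercise value = 0.0000 ≤ continuation, so V_ud = 0.0000
Node dd (S = 48.6): continuation = e^(−0.05)·[0.2750·0.0000 + 0.7250·19.2600] = 13.2818; exercise value = 14.4000 > continuation, so V_dd = 14.4000 (exercise)
Node u (S = 87): continuation = e^(−0.05)·[0.2750·0.0000 + 0.7250·0.0000] = 0.0000; exercise value = 0.0000 ≤ continuation, so V_u = 0.0000
Node d (S = 54): continuation = e^(−0.05)·[0.2750·0.0000 + 0.7250·14.4000] = 9.9303; exercise value = 9.0000 ≤ continuation, so V_d = 9.9303
Node 0 (S = 60): continuation = e^(−0.05)·[0.2750·0.0000 + 0.7250·9.9303] = 6.8480; exercise value = 3.0000 ≤ continuation, so V_0 = 6.8480

€6.85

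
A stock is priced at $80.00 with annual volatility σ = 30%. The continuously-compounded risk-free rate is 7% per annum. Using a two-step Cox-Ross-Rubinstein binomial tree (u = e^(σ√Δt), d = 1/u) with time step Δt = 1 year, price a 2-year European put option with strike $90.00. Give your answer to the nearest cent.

$12.62

CRR parameters: u = e^(σ√Δt) = e^(0.3·√1) = 1.3499, d = 1/u = 0.7408
Per-period rate: rΔt = 0.07·1 = 0.07, so R = e^0.07 = 1.0725
Risk-neutral probability p = (e^0.07 − 0.7408)/(1.3499 − 0.7408) = 0.3317/0.6090 = 0.5446
Terminal stock prices: S_uu = 145.8, S_ud = 80, S_dd = 43.9
Terminal payoffs (K − S): max(-55.77, 0) = 0, max(10, 0) = 10, max(46.1, 0) = 46.1
Node u (S = 108): V_u = e^(−0.07)·[0.5446·0.0000 + 0.4554·10.0000] = 4.2460
Node d (S = 59.27): V_d = e^(−0.07)·[0.5446·10.0000 + 0.4554·46.0951] = 24.6500
Node 0 (S = 80): V_0 = e^(−0.07)·[0.5446·4.2460 + 0.4554·24.6500] = 12.6225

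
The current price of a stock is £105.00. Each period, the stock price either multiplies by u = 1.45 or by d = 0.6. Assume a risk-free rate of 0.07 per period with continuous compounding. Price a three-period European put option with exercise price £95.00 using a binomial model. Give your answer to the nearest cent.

£15.85

Risk-neutral probability p = (e^0.07 − 0.6)/(1.45 − 0.6) = 0.4725/0.8500 = 0.5559
Terminal stock prices: S_uuu = 320.1, S_uud = 132.5, S_udd = 54.81, S_ddd = 22.68
Terminal payoffs (K − S): max(-225.1, 0) = 0, max(-37.46, 0) = 0, max(40.19, 0) = 40.19, max(72.32, 0) = 72.32
Node uu (S = 220.8): V_uu = e^(−0.07)·[0.5559·0.0000 + 0.4441·0.0000] = 0.0000
Node ud (S = 91.35): V_ud = e^(−0.07)·[0.5559·0.0000 + 0.4441·40.1900] = 16.6420
Node dd (S = 37.8): V_dd = e^(−0.07)·[0.5559·40.1900 + 0.4441·72.3200] = 50.7774
Node u (S = 152.2): V_u = e^(−0.07)·[0.5559·0.0000 + 0.4441·16.6420] = 6.8912
Node d (S = 63): V_d = e^(−0.07)·[0.5559·16.6420 + 0.4441·50.7774] = 29.6518
Node 0 (S = 105): V_0 = e^(−0.07)·[0.5559·6.8912 + 0.4441·29.6518] = 15.8501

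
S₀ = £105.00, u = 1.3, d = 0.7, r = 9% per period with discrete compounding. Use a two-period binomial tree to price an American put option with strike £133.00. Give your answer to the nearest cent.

Risk-neutral probability p = (1 + 0.09 − 0.7)/(1.3 − 0.7) = 0.3900/0.6000 = 0.6500
Terminal stock prices: S_uu = 177.5, S_ud = 95.55, S_dd = 51.45
Terminal payoffs (K − S): max(-44.45, 0) = 0, max(37.45, 0) = 37.45, max(81.55, 0) = 81.55
Node u (S = 136.5): continuation = 1/1.09·[0.6500·0.0000 + 0.3500·37.4500] = 12.0252; exercise value = 0.0000 ≤ continuation, so V_u = 12.0252
Node d (S = 73.5): continuation = 1/1.09·[0.6500·37.4500 + 0.3500·81.5500] = 48.5183; exercise value = 59.5000 > continuation, so V_d = 59.5000 (exercise)
Node 0 (S = 105): continuation = 1/1.09·[0.6500·12.0252 + 0.3500·59.5000] = 26.2765; exercise value = 28.0000 > continuation, so V_0 = 28.0000 (exercise)

£28.00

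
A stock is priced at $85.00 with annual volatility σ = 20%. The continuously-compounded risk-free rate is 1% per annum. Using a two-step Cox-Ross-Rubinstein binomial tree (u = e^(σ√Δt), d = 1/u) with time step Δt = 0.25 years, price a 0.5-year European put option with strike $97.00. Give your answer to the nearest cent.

$13.13

CRR parameters: u = e^(σ√Δt) = e^(0.2·√0.25) = 1.1052, d = 1/u = 0.9048
Per-period rate: rΔt = 0.01·0.25 = 0.0025, so R = e^0.0025 = 1.0025
Risk-neutral probability p = (e^0.0025 − 0.9048)/(1.1052 − 0.9048) = 0.0977/0.2003 = 0.4875
Terminal stock prices: S_uu = 103.8, S_ud = 85, S_dd = 69.59
Terminal payoffs (K − S): max(-6.819, 0) = 0, max(12, 0) = 12, max(27.41, 0) = 27.41
Node u (S = 93.94): V_u = e^(−0.0025)·[0.4875·0.0000 + 0.5125·12.0000] = 6.1345
Node d (S = 76.91): V_d = e^(−0.0025)·[0.4875·12.0000 + 0.5125·27.4079] = 19.8466
Node 0 (S = 85): V_0 = e^(−0.0025)·[0.4875·6.1345 + 0.5125·19.8466] = 13.1289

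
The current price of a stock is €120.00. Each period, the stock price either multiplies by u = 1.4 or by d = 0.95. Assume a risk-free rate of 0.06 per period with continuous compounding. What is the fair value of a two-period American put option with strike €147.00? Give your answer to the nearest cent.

€27.00

Risk-neutral probability p = (e^0.06 − 0.95)/(1.4 − 0.95) = 0.1118/0.4500 = 0.2485
Terminal stock prices: S_uu = 235.2, S_ud = 159.6, S_dd = 108.3
Terminal payoffs (K − S): max(-88.2, 0) = 0, max(-12.6, 0) = 0, max(38.7, 0) = 38.7
Node u (S = 168): continuation = e^(−0.06)·[0.2485·0.0000 + 0.7515·0.0000] = 0.0000; exercise value = 0.0000 ≤ continuation, so V_u = 0.0000
Node d (S = 114): continuation = e^(−0.06)·[0.2485·0.0000 + 0.7515·38.7000] = 27.3884; exercise value = 33.0000 > continuation, so V_d = 33.0000 (exercise)
Node 0 (S = 120): continuation = e^(−0.06)·[0.2485·0.0000 + 0.7515·33.0000] = 23.3545; exercise value = 27.0000 > continuation, so V_0 = 27.0000 (exercise)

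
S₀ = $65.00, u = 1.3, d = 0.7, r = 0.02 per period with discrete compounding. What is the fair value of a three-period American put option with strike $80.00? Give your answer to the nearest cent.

$21.16

Risk-neutral probability p = (1 + 0.02 − 0.7)/(1.3 − 0.7) = 0.3200/0.6000 = 0.5333
Terminal stock prices: S_uuu = 142.8, S_uud = 76.89, S_udd = 41.4, S_ddd = 22.29
Terminal payoffs (K − S): max(-62.81, 0) = 0, max(3.105, 0) = 3.105, max(38.6, 0) = 38.6, max(57.71, 0) = 57.71
Node uu (S = 109.9): continuation = 1/1.02·[0.5333·0.0000 + 0.4667·3.1050] = 1.4206; exercise value = 0.0000 ≤ continuation, so V_uu = 1.4206
Node ud (S = 59.15): continuation = 1/1.02·[0.5333·3.1050 + 0.4667·38.5950] = 19.2814; exercise value = 20.8500 > continuation, so V_ud = 20.8500 (exercise)
Node dd (S = 31.85): continuation = 1/1.02·[0.5333·38.5950 + 0.4667·57.7050] = 46.5814; exercise value = 48.1500 > continuation, so V_dd = 48.1500 (exercise)
Node u (S = 84.5): continuation = 1/1.02·[0.5333·1.4206 + 0.4667·20.8500] = 10.2820; exercise value = 0.0000 ≤ continuation, so V_u = 10.2820
Node d (S = 45.5): continuation = 1/1.02·[0.5333·20.8500 + 0.4667·48.1500] = 32.9314; exercise value = 34.5000 > continuation, so V_d = 34.5000 (exercise)
Node 0 (S = 65): continuation = 1/1.02·[0.5333·10.2820 + 0.4667·34.5000] = 21.1605; exercise value = 15.0000 ≤ continuation, so V_0 = 21.1605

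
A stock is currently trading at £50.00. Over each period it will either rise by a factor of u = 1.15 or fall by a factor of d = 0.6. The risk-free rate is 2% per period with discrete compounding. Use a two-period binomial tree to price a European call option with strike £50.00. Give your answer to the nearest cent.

£9.04

Risk-neutral probability p = (1 + 0.02 − 0.6)/(1.15 − 0.6) = 0.4200/0.5500 = 0.7636
Terminal stock prices: S_uu = 66.12, S_ud = 34.5, S_dd = 18
Terminal payoffs (S − K): max(16.12, 0) = 16.12, max(-15.5, 0) = 0, max(-32, 0) = 0
Node u (S = 57.5): V_u = 1/1.02·[0.7636·16.1250 + 0.2364·0.0000] = 12.0722
Node d (S = 30): V_d = 1/1.02·[0.7636·0.0000 + 0.2364·0.0000] = 0.0000
Node 0 (S = 50): V_0 = 1/1.02·[0.7636·12.0722 + 0.2364·0.0000] = 9.0380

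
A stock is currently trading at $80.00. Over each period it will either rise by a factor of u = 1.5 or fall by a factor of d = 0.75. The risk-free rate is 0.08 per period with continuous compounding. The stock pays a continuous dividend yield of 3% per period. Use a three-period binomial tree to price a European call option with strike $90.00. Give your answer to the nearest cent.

$19.43

Per-period risk-free factor R = e^0.08 = 1.0833; dividend-adjusted growth = e^(0.08−0.03) = 1.0513.
Risk-neutral probability p = (1.0513 − 0.75)/(1.5 − 0.75) = 0.3013/0.7500 = 0.4017
Terminal stock prices: S_uuu = 270, S_uud = 135, S_udd = 67.5, S_ddd = 33.75
Terminal payoffs (S − K): max(180, 0) = 180, max(45, 0) = 45, max(-22.5, 0) = 0, max(-56.25, 0) = 0
Node uu (S = 180): V_uu = e^(−0.08)·[0.4017·180.0000 + 0.5983·45.0000] = 91.5997
Node ud (S = 90): V_ud = e^(−0.08)·[0.4017·45.0000 + 0.5983·0.0000] = 16.6865
Node dd (S = 45): V_dd = e^(−0.08)·[0.4017·0.0000 + 0.5983·0.0000] = 0.0000
Node u (S = 120): V_u = e^(−0.08)·[0.4017·91.5997 + 0.5983·16.6865] = 43.1822
Node d (S = 60): V_d = e^(−0.08)·[0.4017·16.6865 + 0.5983·0.0000] = 6.1875
Node 0 (S = 80): V_0 = e^(−0.08)·[0.4017·43.1822 + 0.5983·6.1875] = 19.4299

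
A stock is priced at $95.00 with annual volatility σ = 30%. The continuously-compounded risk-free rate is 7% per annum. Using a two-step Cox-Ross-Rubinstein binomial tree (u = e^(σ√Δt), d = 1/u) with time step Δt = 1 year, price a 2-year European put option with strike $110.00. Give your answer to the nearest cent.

CRR parameters: u = e^(σ√Δt) = e^(0.3·√1) = 1.3499, d = 1/u = 0.7408
Per-period rate: rΔt = 0.07·1 = 0.07, so R = e^0.07 = 1.0725
Risk-neutral probability p = (e^0.07 − 0.7408)/(1.3499 − 0.7408) = 0.3317/0.6090 = 0.5446
Terminal stock prices: S_uu = 173.1, S_ud = 95, S_dd = 52.14
Terminal payoffs (K − S): max(-63.1, 0) = 0, max(15, 0) = 15, max(57.86, 0) = 57.86
Node u (S = 128.2): V_u = e^(−0.07)·[0.5446·0.0000 + 0.4554·15.0000] = 6.3690
Node d (S = 70.38): V_d = e^(−0.07)·[0.5446·15.0000 + 0.4554·57.8629] = 32.1856
Node 0 (S = 95): V_0 = e^(−0.07)·[0.5446·6.3690 + 0.4554·32.1856] = 16.9002

$16.90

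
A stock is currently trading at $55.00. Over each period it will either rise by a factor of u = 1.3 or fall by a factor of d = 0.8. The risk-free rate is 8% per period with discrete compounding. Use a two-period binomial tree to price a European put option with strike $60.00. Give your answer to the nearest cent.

$5.30

Risk-neutral probability p = (1 + 0.08 − 0.8)/(1.3 − 0.8) = 0.2800/0.5000 = 0.5600
Terminal stock prices: S_uu = 92.95, S_ud = 57.2, S_dd = 35.2
Terminal payoffs (K − S): max(-32.95, 0) = 0, max(2.8, 0) = 2.8, max(24.8, 0) = 24.8
Node u (S = 71.5): V_u = 1/1.08·[0.5600·0.0000 + 0.4400·2.8000] = 1.1407
Node d (S = 44): V_d = 1/1.08·[0.5600·2.8000 + 0.4400·24.8000] = 11.5556
Node 0 (S = 55): V_0 = 1/1.08·[0.5600·1.1407 + 0.4400·11.5556] = 5.2993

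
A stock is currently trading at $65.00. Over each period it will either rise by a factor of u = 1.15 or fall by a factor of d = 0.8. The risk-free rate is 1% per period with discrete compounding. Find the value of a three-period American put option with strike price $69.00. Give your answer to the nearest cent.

$8.93

Risk-neutral probability p = (1 + 0.01 − 0.8)/(1.15 − 0.8) = 0.2100/0.3500 = 0.6000
Terminal stock prices: S_uuu = 98.86, S_uud = 68.77, S_udd = 47.84, S_ddd = 33.28
Terminal payoffs (K − S): max(-29.86, 0) = 0, max(0.23, 0) = 0.23, max(21.16, 0) = 21.16, max(35.72, 0) = 35.72
Node uu (S = 85.96): continuation = 1/1.01·[0.6000·0.0000 + 0.4000·0.2300] = 0.0911; exercise value = 0.0000 ≤ continuation, so V_uu = 0.0911
Node ud (S = 59.8): continuation = 1/1.01·[0.6000·0.2300 + 0.4000·21.1600] = 8.5168; exercise value = 9.2000 > continuation, so V_ud = 9.2000 (exercise)
Node dd (S = 41.6): continuation = 1/1.01·[0.6000·21.1600 + 0.4000·35.7200] = 26.7168; exercise value = 27.4000 > continuation, so V_dd = 27.4000 (exercise)
Node u (S = 74.75): continuation = 1/1.01·[0.6000·0.0911 + 0.4000·9.2000] = 3.6977; exercise value = 0.0000 ≤ continuation, so V_u = 3.6977
Node d (S = 52): continuation = 1/1.01·[0.6000·9.2000 + 0.4000·27.4000] = 16.3168; exercise value = 17.0000 > continuation, so V_d = 17.0000 (exercise)
Node 0 (S = 65): continuation = 1/1.01·[0.6000·3.6977 + 0.4000·17.0000] = 8.9293; exercise value = 4.0000 ≤ continuation, so V_0 = 8.9293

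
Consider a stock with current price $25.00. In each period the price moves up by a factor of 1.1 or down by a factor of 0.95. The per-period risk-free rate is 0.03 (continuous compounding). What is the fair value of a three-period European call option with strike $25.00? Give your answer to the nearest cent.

$2.53

Risk-neutral probability p = (e^0.03 − 0.95)/(1.1 − 0.95) = 0.0805/0.1500 = 0.5364
Terminal stock prices: S_uuu = 33.28, S_uud = 28.74, S_udd = 24.82, S_ddd = 21.43
Terminal payoffs (S − K): max(8.275, 0) = 8.275, max(3.738, 0) = 3.738, max(-0.1812, 0) = 0, max(-3.566, 0) = 0
Node uu (S = 30.25): V_uu = e^(−0.03)·[0.5364·8.2750 + 0.4636·3.7375] = 5.9889
Node ud (S = 26.13): V_ud = e^(−0.03)·[0.5364·3.7375 + 0.4636·0.0000] = 1.9454
Node dd (S = 22.56): V_dd = e^(−0.03)·[0.5364·0.0000 + 0.4636·0.0000] = 0.0000
Node u (S = 27.5): V_u = e^(−0.03)·[0.5364·5.9889 + 0.4636·1.9454] = 3.9926
Node d (S = 23.75): V_d = e^(−0.03)·[0.5364·1.9454 + 0.4636·0.0000] = 1.0126
Node 0 (S = 25): V_0 = e^(−0.03)·[0.5364·3.9926 + 0.4636·1.0126] = 2.5338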